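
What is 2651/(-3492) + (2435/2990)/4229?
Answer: -3351262319/4415532732 ≈ -0.75897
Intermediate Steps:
2651/(-3492) + (2435/2990)/4229 = 2651*(-1/3492) + (2435*(1/2990))*(1/4229) = -2651/3492 + (487/598)*(1/4229) = -2651/3492 + 487/2528942 = -3351262319/4415532732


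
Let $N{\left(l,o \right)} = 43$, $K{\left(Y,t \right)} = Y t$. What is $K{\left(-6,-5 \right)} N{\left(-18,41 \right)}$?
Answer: $1290$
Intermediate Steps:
$K{\left(-6,-5 \right)} N{\left(-18,41 \right)} = \left(-6\right) \left(-5\right) 43 = 30 \cdot 43 = 1290$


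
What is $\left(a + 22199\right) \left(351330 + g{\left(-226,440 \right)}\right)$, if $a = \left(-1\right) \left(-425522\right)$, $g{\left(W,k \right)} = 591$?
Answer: $157562422041$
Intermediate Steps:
$a = 425522$
$\left(a + 22199\right) \left(351330 + g{\left(-226,440 \right)}\right) = \left(425522 + 22199\right) \left(351330 + 591\right) = 447721 \cdot 351921 = 157562422041$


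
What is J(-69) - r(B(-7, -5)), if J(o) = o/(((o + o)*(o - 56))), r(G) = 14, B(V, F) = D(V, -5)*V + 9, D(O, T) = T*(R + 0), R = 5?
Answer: -3501/250 ≈ -14.004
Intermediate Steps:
D(O, T) = 5*T (D(O, T) = T*(5 + 0) = T*5 = 5*T)
B(V, F) = 9 - 25*V (B(V, F) = (5*(-5))*V + 9 = -25*V + 9 = 9 - 25*V)
J(o) = 1/(2*(-56 + o)) (J(o) = o/(((2*o)*(-56 + o))) = o/((2*o*(-56 + o))) = o*(1/(2*o*(-56 + o))) = 1/(2*(-56 + o)))
J(-69) - r(B(-7, -5)) = 1/(2*(-56 - 69)) - 1*14 = (½)/(-125) - 14 = (½)*(-1/125) - 14 = -1/250 - 14 = -3501/250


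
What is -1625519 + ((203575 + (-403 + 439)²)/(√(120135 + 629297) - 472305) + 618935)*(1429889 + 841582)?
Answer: 13635379305947091544871/9698750591 - 930717070482*√187358/223071263593 ≈ 1.4059e+12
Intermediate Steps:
-1625519 + ((203575 + (-403 + 439)²)/(√(120135 + 629297) - 472305) + 618935)*(1429889 + 841582) = -1625519 + ((203575 + 36²)/(√749432 - 472305) + 618935)*2271471 = -1625519 + ((203575 + 1296)/(2*√187358 - 472305) + 618935)*2271471 = -1625519 + (204871/(-472305 + 2*√187358) + 618935)*2271471 = -1625519 + (618935 + 204871/(-472305 + 2*√187358))*2271471 = -1625519 + (1405892903385 + 465358535241/(-472305 + 2*√187358)) = 1405891277866 + 465358535241/(-472305 + 2*√187358)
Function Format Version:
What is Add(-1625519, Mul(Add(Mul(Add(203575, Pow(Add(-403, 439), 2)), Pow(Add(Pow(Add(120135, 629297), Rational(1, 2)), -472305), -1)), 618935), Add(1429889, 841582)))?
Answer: Add(Rational(13635379305947091544871, 9698750591), Mul(Rational(-930717070482, 223071263593), Pow(187358, Rational(1, 2)))) ≈ 1.4059e+12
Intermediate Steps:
Add(-1625519, Mul(Add(Mul(Add(203575, Pow(Add(-403, 439), 2)), Pow(Add(Pow(Add(120135, 629297), Rational(1, 2)), -472305), -1)), 618935), Add(1429889, 841582))) = Add(-1625519, Mul(Add(Mul(Add(203575, Pow(36, 2)), Pow(Add(Pow(749432, Rational(1, 2)), -472305), -1)), 618935), 2271471)) = Add(-1625519, Mul(Add(Mul(Add(203575, 1296), Pow(Add(Mul(2, Pow(187358, Rational(1, 2))), -472305), -1)), 618935), 2271471)) = Add(-1625519, Mul(Add(Mul(204871, Pow(Add(-472305, Mul(2, Pow(187358, Rational(1, 2)))), -1)), 618935), 2271471)) = Add(-1625519, Mul(Add(618935, Mul(204871, Pow(Add(-472305, Mul(2, Pow(187358, Rational(1, 2)))), -1))), 2271471)) = Add(-1625519, Add(1405892903385, Mul(465358535241, Pow(Add(-472305, Mul(2, Pow(187358, Rational(1, 2)))), -1)))) = Add(1405891277866, Mul(465358535241, Pow(Add(-472305, Mul(2, Pow(187358, Rational(1, 2)))), -1)))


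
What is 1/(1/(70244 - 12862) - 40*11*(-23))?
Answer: 57382/580705841 ≈ 9.8814e-5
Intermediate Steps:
1/(1/(70244 - 12862) - 40*11*(-23)) = 1/(1/57382 - 440*(-23)) = 1/(1/57382 + 10120) = 1/(580705841/57382) = 57382/580705841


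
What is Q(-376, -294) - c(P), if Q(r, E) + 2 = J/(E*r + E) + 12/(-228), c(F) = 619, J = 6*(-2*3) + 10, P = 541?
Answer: -650475247/1047375 ≈ -621.05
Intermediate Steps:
J = -26 (J = 6*(-6) + 10 = -36 + 10 = -26)
Q(r, E) = -39/19 - 26/(E + E*r) (Q(r, E) = -2 + (-26/(E*r + E) + 12/(-228)) = -2 + (-26/(E + E*r) + 12*(-1/228)) = -2 + (-26/(E + E*r) - 1/19) = -2 + (-1/19 - 26/(E + E*r)) = -39/19 - 26/(E + E*r))
Q(-376, -294) - c(P) = (13/19)*(-38 - 3*(-294) - 3*(-294)*(-376))/(-294*(1 - 376)) - 1*619 = (13/19)*(-1/294)*(-38 + 882 - 331632)/(-375) - 619 = (13/19)*(-1/294)*(-1/375)*(-330788) - 619 = -2150122/1047375 - 619 = -650475247/1047375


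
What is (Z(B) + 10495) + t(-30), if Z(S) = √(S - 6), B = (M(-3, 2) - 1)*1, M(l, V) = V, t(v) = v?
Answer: 10465 + I*√5 ≈ 10465.0 + 2.2361*I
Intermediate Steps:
B = 1 (B = (2 - 1)*1 = 1*1 = 1)
Z(S) = √(-6 + S)
(Z(B) + 10495) + t(-30) = (√(-6 + 1) + 10495) - 30 = (√(-5) + 10495) - 30 = (I*√5 + 10495) - 30 = (10495 + I*√5) - 30 = 10465 + I*√5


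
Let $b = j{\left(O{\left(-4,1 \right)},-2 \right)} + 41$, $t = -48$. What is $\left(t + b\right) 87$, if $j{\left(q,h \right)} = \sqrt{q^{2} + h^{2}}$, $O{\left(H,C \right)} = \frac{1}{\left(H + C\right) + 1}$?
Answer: $-609 + \frac{87 \sqrt{17}}{2} \approx -429.65$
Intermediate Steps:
$O{\left(H,C \right)} = \frac{1}{1 + C + H}$ ($O{\left(H,C \right)} = \frac{1}{\left(C + H\right) + 1} = \frac{1}{1 + C + H}$)
$j{\left(q,h \right)} = \sqrt{h^{2} + q^{2}}$
$b = 41 + \frac{\sqrt{17}}{2}$ ($b = \sqrt{\left(-2\right)^{2} + \left(\frac{1}{1 + 1 - 4}\right)^{2}} + 41 = \sqrt{4 + \left(\frac{1}{-2}\right)^{2}} + 41 = \sqrt{4 + \left(- \frac{1}{2}\right)^{2}} + 41 = \sqrt{4 + \frac{1}{4}} + 41 = \sqrt{\frac{17}{4}} + 41 = \frac{\sqrt{17}}{2} + 41 = 41 + \frac{\sqrt{17}}{2} \approx 43.062$)
$\left(t + b\right) 87 = \left(-48 + \left(41 + \frac{\sqrt{17}}{2}\right)\right) 87 = \left(-7 + \frac{\sqrt{17}}{2}\right) 87 = -609 + \frac{87 \sqrt{17}}{2}$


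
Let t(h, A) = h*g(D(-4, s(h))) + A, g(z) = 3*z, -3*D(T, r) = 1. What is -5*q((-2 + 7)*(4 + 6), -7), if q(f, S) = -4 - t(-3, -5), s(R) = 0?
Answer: 10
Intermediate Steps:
D(T, r) = -⅓ (D(T, r) = -⅓*1 = -⅓)
t(h, A) = A - h (t(h, A) = h*(3*(-⅓)) + A = h*(-1) + A = -h + A = A - h)
q(f, S) = -2 (q(f, S) = -4 - (-5 - 1*(-3)) = -4 - (-5 + 3) = -4 - 1*(-2) = -4 + 2 = -2)
-5*q((-2 + 7)*(4 + 6), -7) = -5*(-2) = 10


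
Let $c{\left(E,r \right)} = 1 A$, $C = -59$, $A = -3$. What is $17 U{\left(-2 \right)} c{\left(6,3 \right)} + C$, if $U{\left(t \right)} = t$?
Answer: $43$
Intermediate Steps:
$c{\left(E,r \right)} = -3$ ($c{\left(E,r \right)} = 1 \left(-3\right) = -3$)
$17 U{\left(-2 \right)} c{\left(6,3 \right)} + C = 17 \left(\left(-2\right) \left(-3\right)\right) - 59 = 17 \cdot 6 - 59 = 102 - 59 = 43$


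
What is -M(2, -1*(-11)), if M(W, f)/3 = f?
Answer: -33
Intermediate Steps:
M(W, f) = 3*f
-M(2, -1*(-11)) = -3*(-1*(-11)) = -3*11 = -1*33 = -33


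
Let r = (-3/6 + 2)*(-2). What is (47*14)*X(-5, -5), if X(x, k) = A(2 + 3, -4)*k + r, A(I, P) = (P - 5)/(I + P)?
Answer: 27636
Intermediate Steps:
A(I, P) = (-5 + P)/(I + P)
r = -3 (r = (-3*⅙ + 2)*(-2) = (-½ + 2)*(-2) = (3/2)*(-2) = -3)
X(x, k) = -3 - 9*k (X(x, k) = ((-5 - 4)/((2 + 3) - 4))*k - 3 = (-9/(5 - 4))*k - 3 = (-9/1)*k - 3 = (1*(-9))*k - 3 = -9*k - 3 = -3 - 9*k)
(47*14)*X(-5, -5) = (47*14)*(-3 - 9*(-5)) = 658*(-3 + 45) = 658*42 = 27636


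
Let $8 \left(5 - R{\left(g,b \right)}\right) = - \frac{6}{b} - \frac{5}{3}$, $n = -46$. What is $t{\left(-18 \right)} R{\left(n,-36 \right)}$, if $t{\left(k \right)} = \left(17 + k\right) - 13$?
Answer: $- \frac{581}{8} \approx -72.625$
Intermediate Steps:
$R{\left(g,b \right)} = \frac{125}{24} + \frac{3}{4 b}$ ($R{\left(g,b \right)} = 5 - \frac{- \frac{6}{b} - \frac{5}{3}}{8} = 5 - \frac{- \frac{5}{3} - \frac{6}{b}}{8} = 5 + \left(\frac{5}{24} + \frac{3}{4 b}\right) = \frac{125}{24} + \frac{3}{4 b}$)
$t{\left(k \right)} = 4 + k$
$t{\left(-18 \right)} R{\left(n,-36 \right)} = \left(4 - 18\right) \frac{18 + 125 \left(-36\right)}{24 \left(-36\right)} = - 14 \cdot \frac{1}{24} \left(- \frac{1}{36}\right) \left(18 - 4500\right) = - 14 \cdot \frac{1}{24} \left(- \frac{1}{36}\right) \left(-4482\right) = \left(-14\right) \frac{83}{16} = - \frac{581}{8}$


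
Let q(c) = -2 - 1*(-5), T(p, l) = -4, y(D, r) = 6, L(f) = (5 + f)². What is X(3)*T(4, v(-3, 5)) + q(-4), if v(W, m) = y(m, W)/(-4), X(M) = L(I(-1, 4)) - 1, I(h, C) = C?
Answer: -317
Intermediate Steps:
X(M) = 80 (X(M) = (5 + 4)² - 1 = 9² - 1 = 81 - 1 = 80)
v(W, m) = -3/2 (v(W, m) = 6/(-4) = 6*(-¼) = -3/2)
q(c) = 3 (q(c) = -2 + 5 = 3)
X(3)*T(4, v(-3, 5)) + q(-4) = 80*(-4) + 3 = -320 + 3 = -317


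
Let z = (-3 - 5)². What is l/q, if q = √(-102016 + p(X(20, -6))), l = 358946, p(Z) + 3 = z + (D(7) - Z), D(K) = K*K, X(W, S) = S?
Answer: -179473*I*√1019/5095 ≈ -1124.5*I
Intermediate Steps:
D(K) = K²
z = 64 (z = (-8)² = 64)
p(Z) = 110 - Z (p(Z) = -3 + (64 + (7² - Z)) = -3 + (64 + (49 - Z)) = -3 + (113 - Z) = 110 - Z)
q = 10*I*√1019 (q = √(-102016 + (110 - 1*(-6))) = √(-102016 + (110 + 6)) = √(-102016 + 116) = √(-101900) = 10*I*√1019 ≈ 319.22*I)
l/q = 358946/((10*I*√1019)) = 358946*(-I*√1019/10190) = -179473*I*√1019/5095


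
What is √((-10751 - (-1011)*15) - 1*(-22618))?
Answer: 2*√6758 ≈ 164.41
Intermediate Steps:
√((-10751 - (-1011)*15) - 1*(-22618)) = √((-10751 - 1*(-15165)) + 22618) = √((-10751 + 15165) + 22618) = √(4414 + 22618) = √27032 = 2*√6758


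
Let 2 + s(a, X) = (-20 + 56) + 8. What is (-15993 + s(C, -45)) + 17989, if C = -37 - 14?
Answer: 2038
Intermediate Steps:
C = -51
s(a, X) = 42 (s(a, X) = -2 + ((-20 + 56) + 8) = -2 + (36 + 8) = -2 + 44 = 42)
(-15993 + s(C, -45)) + 17989 = (-15993 + 42) + 17989 = -15951 + 17989 = 2038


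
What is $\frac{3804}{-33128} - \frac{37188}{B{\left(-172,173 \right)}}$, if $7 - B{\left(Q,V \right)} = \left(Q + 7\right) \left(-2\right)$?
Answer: $\frac{307683843}{2675086} \approx 115.02$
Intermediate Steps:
$B{\left(Q,V \right)} = 21 + 2 Q$ ($B{\left(Q,V \right)} = 7 - \left(Q + 7\right) \left(-2\right) = 7 - \left(7 + Q\right) \left(-2\right) = 7 - \left(-14 - 2 Q\right) = 7 + \left(14 + 2 Q\right) = 21 + 2 Q$)
$\frac{3804}{-33128} - \frac{37188}{B{\left(-172,173 \right)}} = \frac{3804}{-33128} - \frac{37188}{21 + 2 \left(-172\right)} = 3804 \left(- \frac{1}{33128}\right) - \frac{37188}{21 - 344} = - \frac{951}{8282} - \frac{37188}{-323} = - \frac{951}{8282} - - \frac{37188}{323} = - \frac{951}{8282} + \frac{37188}{323} = \frac{307683843}{2675086}$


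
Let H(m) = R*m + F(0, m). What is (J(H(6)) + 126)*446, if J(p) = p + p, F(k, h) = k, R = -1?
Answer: 50844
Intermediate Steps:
H(m) = -m (H(m) = -m + 0 = -m)
J(p) = 2*p
(J(H(6)) + 126)*446 = (2*(-1*6) + 126)*446 = (2*(-6) + 126)*446 = (-12 + 126)*446 = 114*446 = 50844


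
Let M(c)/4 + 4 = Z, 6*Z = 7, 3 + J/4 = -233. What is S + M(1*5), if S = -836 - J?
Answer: 290/3 ≈ 96.667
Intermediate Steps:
J = -944 (J = -12 + 4*(-233) = -12 - 932 = -944)
Z = 7/6 (Z = (⅙)*7 = 7/6 ≈ 1.1667)
S = 108 (S = -836 - 1*(-944) = -836 + 944 = 108)
M(c) = -34/3 (M(c) = -16 + 4*(7/6) = -16 + 14/3 = -34/3)
S + M(1*5) = 108 - 34/3 = 290/3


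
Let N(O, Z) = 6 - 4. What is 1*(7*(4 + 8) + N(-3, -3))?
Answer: 86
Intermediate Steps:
N(O, Z) = 2
1*(7*(4 + 8) + N(-3, -3)) = 1*(7*(4 + 8) + 2) = 1*(7*12 + 2) = 1*(84 + 2) = 1*86 = 86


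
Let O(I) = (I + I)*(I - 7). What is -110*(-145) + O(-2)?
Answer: 15986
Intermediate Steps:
O(I) = 2*I*(-7 + I) (O(I) = (2*I)*(-7 + I) = 2*I*(-7 + I))
-110*(-145) + O(-2) = -110*(-145) + 2*(-2)*(-7 - 2) = 15950 + 2*(-2)*(-9) = 15950 + 36 = 15986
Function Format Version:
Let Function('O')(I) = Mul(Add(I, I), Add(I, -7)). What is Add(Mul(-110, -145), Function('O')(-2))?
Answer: 15986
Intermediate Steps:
Function('O')(I) = Mul(2, I, Add(-7, I)) (Function('O')(I) = Mul(Mul(2, I), Add(-7, I)) = Mul(2, I, Add(-7, I)))
Add(Mul(-110, -145), Function('O')(-2)) = Add(Mul(-110, -145), Mul(2, -2, Add(-7, -2))) = Add(15950, Mul(2, -2, -9)) = Add(15950, 36) = 15986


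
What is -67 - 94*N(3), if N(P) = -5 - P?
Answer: 685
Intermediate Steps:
-67 - 94*N(3) = -67 - 94*(-5 - 1*3) = -67 - 94*(-5 - 3) = -67 - 94*(-8) = -67 + 752 = 685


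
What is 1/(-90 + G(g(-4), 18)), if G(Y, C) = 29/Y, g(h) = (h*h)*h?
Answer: -64/5789 ≈ -0.011055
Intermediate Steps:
g(h) = h³ (g(h) = h²*h = h³)
1/(-90 + G(g(-4), 18)) = 1/(-90 + 29/((-4)³)) = 1/(-90 + 29/(-64)) = 1/(-90 + 29*(-1/64)) = 1/(-90 - 29/64) = 1/(-5789/64) = -64/5789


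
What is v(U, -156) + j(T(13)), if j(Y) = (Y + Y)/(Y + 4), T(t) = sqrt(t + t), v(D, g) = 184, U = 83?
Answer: 946/5 - 4*sqrt(26)/5 ≈ 185.12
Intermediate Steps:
T(t) = sqrt(2)*sqrt(t) (T(t) = sqrt(2*t) = sqrt(2)*sqrt(t))
j(Y) = 2*Y/(4 + Y) (j(Y) = (2*Y)/(4 + Y) = 2*Y/(4 + Y))
v(U, -156) + j(T(13)) = 184 + 2*(sqrt(2)*sqrt(13))/(4 + sqrt(2)*sqrt(13)) = 184 + 2*sqrt(26)/(4 + sqrt(26))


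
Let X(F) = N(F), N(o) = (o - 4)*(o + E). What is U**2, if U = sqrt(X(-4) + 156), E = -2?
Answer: 204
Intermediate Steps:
N(o) = (-4 + o)*(-2 + o) (N(o) = (o - 4)*(o - 2) = (-4 + o)*(-2 + o))
X(F) = 8 + F**2 - 6*F
U = 2*sqrt(51) (U = sqrt((8 + (-4)**2 - 6*(-4)) + 156) = sqrt((8 + 16 + 24) + 156) = sqrt(48 + 156) = sqrt(204) = 2*sqrt(51) ≈ 14.283)
U**2 = (2*sqrt(51))**2 = 204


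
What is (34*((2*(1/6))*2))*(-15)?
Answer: -340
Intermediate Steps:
(34*((2*(1/6))*2))*(-15) = (34*((1/3)*2))*(-15) = (34*(2/3))*(-15) = (68/3)*(-15) = -340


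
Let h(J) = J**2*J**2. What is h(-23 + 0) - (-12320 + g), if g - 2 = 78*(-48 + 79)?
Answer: 289741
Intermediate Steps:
g = 2420 (g = 2 + 78*(-48 + 79) = 2 + 78*31 = 2 + 2418 = 2420)
h(J) = J**4
h(-23 + 0) - (-12320 + g) = (-23 + 0)**4 - (-12320 + 2420) = (-23)**4 - 1*(-9900) = 279841 + 9900 = 289741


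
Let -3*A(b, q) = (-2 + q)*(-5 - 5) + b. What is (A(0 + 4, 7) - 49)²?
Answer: 10201/9 ≈ 1133.4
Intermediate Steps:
A(b, q) = -20/3 - b/3 + 10*q/3 (A(b, q) = -((-2 + q)*(-5 - 5) + b)/3 = -((-2 + q)*(-10) + b)/3 = -((20 - 10*q) + b)/3 = -(20 + b - 10*q)/3 = -20/3 - b/3 + 10*q/3)
(A(0 + 4, 7) - 49)² = ((-20/3 - (0 + 4)/3 + (10/3)*7) - 49)² = ((-20/3 - ⅓*4 + 70/3) - 49)² = ((-20/3 - 4/3 + 70/3) - 49)² = (46/3 - 49)² = (-101/3)² = 10201/9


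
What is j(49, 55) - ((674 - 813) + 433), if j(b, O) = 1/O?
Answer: -16169/55 ≈ -293.98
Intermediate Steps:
j(49, 55) - ((674 - 813) + 433) = 1/55 - ((674 - 813) + 433) = 1/55 - (-139 + 433) = 1/55 - 1*294 = 1/55 - 294 = -16169/55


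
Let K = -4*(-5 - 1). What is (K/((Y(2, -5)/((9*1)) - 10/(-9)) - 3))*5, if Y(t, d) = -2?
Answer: -1080/19 ≈ -56.842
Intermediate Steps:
K = 24 (K = -4*(-6) = 24)
(K/((Y(2, -5)/((9*1)) - 10/(-9)) - 3))*5 = (24/((-2/(9*1) - 10/(-9)) - 3))*5 = (24/((-2/9 - 10*(-⅑)) - 3))*5 = (24/((-2*⅑ + 10/9) - 3))*5 = (24/((-2/9 + 10/9) - 3))*5 = (24/(8/9 - 3))*5 = (24/(-19/9))*5 = (24*(-9/19))*5 = -216/19*5 = -1080/19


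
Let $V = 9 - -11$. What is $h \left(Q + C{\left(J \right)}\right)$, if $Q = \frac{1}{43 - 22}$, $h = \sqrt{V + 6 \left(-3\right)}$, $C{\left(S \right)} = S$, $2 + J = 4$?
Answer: $\frac{43 \sqrt{2}}{21} \approx 2.8958$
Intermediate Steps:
$V = 20$ ($V = 9 + 11 = 20$)
$J = 2$ ($J = -2 + 4 = 2$)
$h = \sqrt{2}$ ($h = \sqrt{20 + 6 \left(-3\right)} = \sqrt{20 - 18} = \sqrt{2} \approx 1.4142$)
$Q = \frac{1}{21} \approx 0.047619$
$h \left(Q + C{\left(J \right)}\right) = \sqrt{2} \left(\frac{1}{21} + 2\right) = \sqrt{2} \cdot \frac{43}{21} = \frac{43 \sqrt{2}}{21}$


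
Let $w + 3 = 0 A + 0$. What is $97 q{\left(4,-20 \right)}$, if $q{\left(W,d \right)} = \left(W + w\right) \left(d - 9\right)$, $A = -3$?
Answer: $-2813$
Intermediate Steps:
$w = -3$ ($w = -3 + \left(0 \left(-3\right) + 0\right) = -3 + \left(0 + 0\right) = -3 + 0 = -3$)
$q{\left(W,d \right)} = \left(-9 + d\right) \left(-3 + W\right)$ ($q{\left(W,d \right)} = \left(W - 3\right) \left(d - 9\right) = \left(-3 + W\right) \left(-9 + d\right) = \left(-9 + d\right) \left(-3 + W\right)$)
$97 q{\left(4,-20 \right)} = 97 \left(27 - 36 - -60 + 4 \left(-20\right)\right) = 97 \left(27 - 36 + 60 - 80\right) = 97 \left(-29\right) = -2813$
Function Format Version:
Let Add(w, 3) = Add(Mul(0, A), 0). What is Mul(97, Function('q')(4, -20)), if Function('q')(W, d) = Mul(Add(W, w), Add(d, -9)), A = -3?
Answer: -2813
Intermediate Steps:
w = -3 (w = Add(-3, Add(Mul(0, -3), 0)) = Add(-3, Add(0, 0)) = Add(-3, 0) = -3)
Function('q')(W, d) = Mul(Add(-9, d), Add(-3, W)) (Function('q')(W, d) = Mul(Add(W, -3), Add(d, -9)) = Mul(Add(-3, W), Add(-9, d)) = Mul(Add(-9, d), Add(-3, W)))
Mul(97, Function('q')(4, -20)) = Mul(97, Add(27, Mul(-9, 4), Mul(-3, -20), Mul(4, -20))) = Mul(97, Add(27, -36, 60, -80)) = Mul(97, -29) = -2813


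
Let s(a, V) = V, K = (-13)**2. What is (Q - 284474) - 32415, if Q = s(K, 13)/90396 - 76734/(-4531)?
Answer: -129785815131797/409584276 ≈ -3.1687e+5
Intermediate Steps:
K = 169
Q = 6936505567/409584276 (Q = 13/90396 - 76734/(-4531) = 13*(1/90396) - 76734*(-1/4531) = 13/90396 + 76734/4531 = 6936505567/409584276 ≈ 16.935)
(Q - 284474) - 32415 = (6936505567/409584276 - 284474) - 32415 = -116509140825257/409584276 - 32415 = -129785815131797/409584276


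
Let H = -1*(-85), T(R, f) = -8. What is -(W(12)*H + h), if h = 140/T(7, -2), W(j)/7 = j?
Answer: -14245/2 ≈ -7122.5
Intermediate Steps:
W(j) = 7*j
H = 85
h = -35/2 (h = 140/(-8) = 140*(-1/8) = -35/2 ≈ -17.500)
-(W(12)*H + h) = -((7*12)*85 - 35/2) = -(84*85 - 35/2) = -(7140 - 35/2) = -1*14245/2 = -14245/2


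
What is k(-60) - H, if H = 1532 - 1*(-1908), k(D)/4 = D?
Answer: -3680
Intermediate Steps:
k(D) = 4*D
H = 3440 (H = 1532 + 1908 = 3440)
k(-60) - H = 4*(-60) - 1*3440 = -240 - 3440 = -3680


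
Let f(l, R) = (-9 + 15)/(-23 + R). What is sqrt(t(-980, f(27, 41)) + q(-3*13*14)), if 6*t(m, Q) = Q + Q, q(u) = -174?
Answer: I*sqrt(1565)/3 ≈ 13.187*I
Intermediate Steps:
f(l, R) = 6/(-23 + R)
t(m, Q) = Q/3 (t(m, Q) = (Q + Q)/6 = (2*Q)/6 = Q/3)
sqrt(t(-980, f(27, 41)) + q(-3*13*14)) = sqrt((6/(-23 + 41))/3 - 174) = sqrt((6/18)/3 - 174) = sqrt((6*(1/18))/3 - 174) = sqrt((1/3)*(1/3) - 174) = sqrt(1/9 - 174) = sqrt(-1565/9) = I*sqrt(1565)/3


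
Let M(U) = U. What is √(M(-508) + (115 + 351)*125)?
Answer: √57742 ≈ 240.30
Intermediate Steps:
√(M(-508) + (115 + 351)*125) = √(-508 + (115 + 351)*125) = √(-508 + 466*125) = √(-508 + 58250) = √57742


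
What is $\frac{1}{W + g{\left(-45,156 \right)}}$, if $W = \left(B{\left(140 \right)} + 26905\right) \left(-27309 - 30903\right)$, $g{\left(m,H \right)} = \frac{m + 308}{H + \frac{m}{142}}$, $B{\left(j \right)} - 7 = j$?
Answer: $- \frac{22107}{34813020850222} \approx -6.3502 \cdot 10^{-10}$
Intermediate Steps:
$B{\left(j \right)} = 7 + j$
$g{\left(m,H \right)} = \frac{308 + m}{H + \frac{m}{142}}$ ($g{\left(m,H \right)} = \frac{308 + m}{H + m \frac{1}{142}} = \frac{308 + m}{H + \frac{m}{142}}$)
$W = -1574751024$ ($W = \left(\left(7 + 140\right) + 26905\right) \left(-27309 - 30903\right) = \left(147 + 26905\right) \left(-58212\right) = 27052 \left(-58212\right) = -1574751024$)
$\frac{1}{W + g{\left(-45,156 \right)}} = \frac{1}{-1574751024 + \frac{142 \left(308 - 45\right)}{-45 + 142 \cdot 156}} = \frac{1}{-1574751024 + 142 \frac{1}{-45 + 22152} \cdot 263} = \frac{1}{-1574751024 + 142 \cdot \frac{1}{22107} \cdot 263} = \frac{1}{-1574751024 + \frac{37346}{22107}} = \frac{1}{- \frac{34813020850222}{22107}} = - \frac{22107}{34813020850222}$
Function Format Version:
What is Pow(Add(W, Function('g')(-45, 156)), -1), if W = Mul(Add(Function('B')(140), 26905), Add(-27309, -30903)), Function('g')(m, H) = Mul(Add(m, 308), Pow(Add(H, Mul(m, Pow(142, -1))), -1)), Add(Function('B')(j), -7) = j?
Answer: Rational(-22107, 34813020850222) ≈ -6.3502e-10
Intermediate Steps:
Function('B')(j) = Add(7, j)
Function('g')(m, H) = Mul(Pow(Add(H, Mul(Rational(1, 142), m)), -1), Add(308, m)) (Function('g')(m, H) = Mul(Add(308, m), Pow(Add(H, Mul(m, Rational(1, 142))), -1)) = Mul(Add(308, m), Pow(Add(H, Mul(Rational(1, 142), m)), -1)) = Mul(Pow(Add(H, Mul(Rational(1, 142), m)), -1), Add(308, m)))
W = -1574751024 (W = Mul(Add(Add(7, 140), 26905), Add(-27309, -30903)) = Mul(Add(147, 26905), -58212) = Mul(27052, -58212) = -1574751024)
Pow(Add(W, Function('g')(-45, 156)), -1) = Pow(Add(-1574751024, Mul(142, Pow(Add(-45, Mul(142, 156)), -1), Add(308, -45))), -1) = Pow(Add(-1574751024, Mul(142, Pow(Add(-45, 22152), -1), 263)), -1) = Pow(Add(-1574751024, Mul(142, Pow(22107, -1), 263)), -1) = Pow(Add(-1574751024, Mul(142, Rational(1, 22107), 263)), -1) = Pow(Add(-1574751024, Rational(37346, 22107)), -1) = Pow(Rational(-34813020850222, 22107), -1) = Rational(-22107, 34813020850222)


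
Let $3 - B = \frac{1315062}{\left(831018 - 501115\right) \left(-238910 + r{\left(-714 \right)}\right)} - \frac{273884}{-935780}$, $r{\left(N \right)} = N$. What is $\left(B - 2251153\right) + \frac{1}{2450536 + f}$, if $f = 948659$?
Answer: $- \frac{57762347042209996921089215}{25659036284903329044} \approx -2.2512 \cdot 10^{6}$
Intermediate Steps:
$B = \frac{510912520746851}{188714065277980}$ ($B = 3 - \left(\frac{1315062}{\left(831018 - 501115\right) \left(-238910 - 714\right)} - \frac{273884}{-935780}\right) = 3 - \left(\frac{1315062}{329903 \left(-239624\right)} - - \frac{68471}{233945}\right) = 3 - \left(\frac{1315062}{-79052676472} + \frac{68471}{233945}\right) = 3 - \left(1315062 \left(- \frac{1}{79052676472}\right) + \frac{68471}{233945}\right) = 3 - \left(- \frac{13419}{806659964} + \frac{68471}{233945}\right) = 3 - \frac{55229675087089}{188714065277980} = \frac{510912520746851}{188714065277980} \approx 2.7073$)
$\left(B - 2251153\right) + \frac{1}{2450536 + f} = \left(\frac{510912520746851}{188714065277980} - 2251153\right) + \frac{1}{2450536 + 948659} = - \frac{424823723280199764089}{188714065277980} + \frac{1}{3399195} = - \frac{57762347042209996921089215}{25659036284903329044}$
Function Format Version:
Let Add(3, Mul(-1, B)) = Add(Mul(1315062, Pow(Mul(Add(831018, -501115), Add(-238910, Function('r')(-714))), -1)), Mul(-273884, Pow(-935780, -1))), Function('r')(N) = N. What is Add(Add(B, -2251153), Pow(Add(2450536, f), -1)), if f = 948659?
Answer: Rational(-57762347042209996921089215, 25659036284903329044) ≈ -2.2512e+6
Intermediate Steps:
B = Rational(510912520746851, 188714065277980) (B = Add(3, Mul(-1, Add(Mul(1315062, Pow(Mul(Add(831018, -501115), Add(-238910, -714)), -1)), Mul(-273884, Pow(-935780, -1))))) = Add(3, Mul(-1, Add(Mul(1315062, Pow(Mul(329903, -239624), -1)), Mul(-273884, Rational(-1, 935780))))) = Add(3, Mul(-1, Add(Mul(1315062, Pow(-79052676472, -1)), Rational(68471, 233945)))) = Add(3, Mul(-1, Add(Mul(1315062, Rational(-1, 79052676472)), Rational(68471, 233945)))) = Add(3, Mul(-1, Add(Rational(-13419, 806659964), Rational(68471, 233945)))) = Add(3, Mul(-1, Rational(55229675087089, 188714065277980))) = Add(3, Rational(-55229675087089, 188714065277980)) = Rational(510912520746851, 188714065277980) ≈ 2.7073)
Add(Add(B, -2251153), Pow(Add(2450536, f), -1)) = Add(Add(Rational(510912520746851, 188714065277980), -2251153), Pow(Add(2450536, 948659), -1)) = Add(Rational(-424823723280199764089, 188714065277980), Pow(3399195, -1)) = Add(Rational(-424823723280199764089, 188714065277980), Rational(1, 3399195)) = Rational(-57762347042209996921089215, 25659036284903329044)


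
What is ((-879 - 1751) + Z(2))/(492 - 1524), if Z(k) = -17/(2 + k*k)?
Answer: 15797/6192 ≈ 2.5512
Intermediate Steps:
Z(k) = -17/(2 + k**2)
((-879 - 1751) + Z(2))/(492 - 1524) = ((-879 - 1751) - 17/(2 + 2**2))/(492 - 1524) = (-2630 - 17/(2 + 4))/(-1032) = (-2630 - 17/6)*(-1/1032) = -15797/6*(-1/1032) = 15797/6192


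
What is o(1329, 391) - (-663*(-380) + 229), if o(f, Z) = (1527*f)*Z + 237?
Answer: 793236821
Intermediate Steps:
o(f, Z) = 237 + 1527*Z*f (o(f, Z) = 1527*Z*f + 237 = 237 + 1527*Z*f)
o(1329, 391) - (-663*(-380) + 229) = (237 + 1527*391*1329) - (-663*(-380) + 229) = (237 + 793488753) - (251940 + 229) = 793488990 - 1*252169 = 793488990 - 252169 = 793236821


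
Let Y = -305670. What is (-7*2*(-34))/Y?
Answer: -238/152835 ≈ -0.0015572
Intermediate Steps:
(-7*2*(-34))/Y = (-7*2*(-34))/(-305670) = -14*(-34)*(-1/305670) = 476*(-1/305670) = -238/152835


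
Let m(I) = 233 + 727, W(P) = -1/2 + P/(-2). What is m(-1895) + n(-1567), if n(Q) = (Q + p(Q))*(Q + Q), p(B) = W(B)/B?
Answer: 4913504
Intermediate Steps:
W(P) = -½ - P/2 (W(P) = -1*½ + P*(-½) = -½ - P/2)
p(B) = (-½ - B/2)/B
n(Q) = 2*Q*(Q + (-1 - Q)/(2*Q)) (n(Q) = (Q + (-1 - Q)/(2*Q))*(Q + Q) = (Q + (-1 - Q)/(2*Q))*(2*Q) = 2*Q*(Q + (-1 - Q)/(2*Q)))
m(I) = 960
m(-1895) + n(-1567) = 960 + (-1 - 1*(-1567) + 2*(-1567)²) = 960 + (-1 + 1567 + 2*2455489) = 960 + (-1 + 1567 + 4910978) = 960 + 4912544 = 4913504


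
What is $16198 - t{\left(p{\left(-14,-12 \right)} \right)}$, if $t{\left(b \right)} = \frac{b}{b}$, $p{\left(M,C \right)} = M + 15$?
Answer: $16197$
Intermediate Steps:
$p{\left(M,C \right)} = 15 + M$
$t{\left(b \right)} = 1$
$16198 - t{\left(p{\left(-14,-12 \right)} \right)} = 16198 - 1 = 16197$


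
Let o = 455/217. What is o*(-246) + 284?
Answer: -7186/31 ≈ -231.81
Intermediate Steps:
o = 65/31 (o = 455*(1/217) = 65/31 ≈ 2.0968)
o*(-246) + 284 = (65/31)*(-246) + 284 = -15990/31 + 284 = -7186/31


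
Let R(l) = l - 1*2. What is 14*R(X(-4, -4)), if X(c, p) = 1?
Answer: -14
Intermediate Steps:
R(l) = -2 + l (R(l) = l - 2 = -2 + l)
14*R(X(-4, -4)) = 14*(-2 + 1) = 14*(-1) = -14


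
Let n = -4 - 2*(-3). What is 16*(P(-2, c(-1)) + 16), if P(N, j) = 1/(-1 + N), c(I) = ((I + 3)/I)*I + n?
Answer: 752/3 ≈ 250.67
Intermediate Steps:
n = 2 (n = -4 + 6 = 2)
c(I) = 5 + I (c(I) = ((I + 3)/I)*I + 2 = ((3 + I)/I)*I + 2 = (3 + I) + 2 = 5 + I)
16*(P(-2, c(-1)) + 16) = 16*(1/(-1 - 2) + 16) = 16*(1/(-3) + 16) = 16*(-1/3 + 16) = 16*(47/3) = 752/3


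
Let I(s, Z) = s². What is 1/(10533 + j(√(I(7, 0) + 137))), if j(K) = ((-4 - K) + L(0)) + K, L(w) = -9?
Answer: 1/10520 ≈ 9.5057e-5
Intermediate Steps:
j(K) = -13 (j(K) = ((-4 - K) - 9) + K = (-13 - K) + K = -13)
1/(10533 + j(√(I(7, 0) + 137))) = 1/(10533 - 13) = 1/10520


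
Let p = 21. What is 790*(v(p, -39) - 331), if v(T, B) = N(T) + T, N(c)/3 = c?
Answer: -195130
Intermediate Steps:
N(c) = 3*c
v(T, B) = 4*T (v(T, B) = 3*T + T = 4*T)
790*(v(p, -39) - 331) = 790*(4*21 - 331) = 790*(84 - 331) = 790*(-247) = -195130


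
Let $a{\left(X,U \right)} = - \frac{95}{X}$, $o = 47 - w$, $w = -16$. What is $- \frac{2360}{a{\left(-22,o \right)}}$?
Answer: $- \frac{10384}{19} \approx -546.53$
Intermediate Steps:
$o = 63$ ($o = 47 - -16 = 47 + 16 = 63$)
$- \frac{2360}{a{\left(-22,o \right)}} = - \frac{2360}{\left(-95\right) \frac{1}{-22}} = - \frac{2360}{\left(-95\right) \left(- \frac{1}{22}\right)} = - \frac{2360}{\frac{95}{22}} = \left(-2360\right) \frac{22}{95} = - \frac{10384}{19}$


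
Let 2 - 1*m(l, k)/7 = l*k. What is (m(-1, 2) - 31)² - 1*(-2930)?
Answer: 2939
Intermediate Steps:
m(l, k) = 14 - 7*k*l (m(l, k) = 14 - 7*l*k = 14 - 7*k*l)
(m(-1, 2) - 31)² - 1*(-2930) = ((14 - 7*2*(-1)) - 31)² - 1*(-2930) = ((14 + 14) - 31)² + 2930 = (28 - 31)² + 2930 = (-3)² + 2930 = 9 + 2930 = 2939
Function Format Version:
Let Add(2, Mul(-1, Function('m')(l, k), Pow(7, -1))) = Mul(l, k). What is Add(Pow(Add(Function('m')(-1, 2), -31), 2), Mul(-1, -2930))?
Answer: 2939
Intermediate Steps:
Function('m')(l, k) = Add(14, Mul(-7, k, l)) (Function('m')(l, k) = Add(14, Mul(-7, Mul(l, k))) = Add(14, Mul(-7, Mul(k, l))) = Add(14, Mul(-7, k, l)))
Add(Pow(Add(Function('m')(-1, 2), -31), 2), Mul(-1, -2930)) = Add(Pow(Add(Add(14, Mul(-7, 2, -1)), -31), 2), Mul(-1, -2930)) = Add(Pow(Add(Add(14, 14), -31), 2), 2930) = Add(Pow(Add(28, -31), 2), 2930) = Add(Pow(-3, 2), 2930) = Add(9, 2930) = 2939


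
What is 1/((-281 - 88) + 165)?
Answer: -1/204 ≈ -0.0049020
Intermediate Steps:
1/((-281 - 88) + 165) = 1/(-369 + 165) = 1/(-204) = -1/204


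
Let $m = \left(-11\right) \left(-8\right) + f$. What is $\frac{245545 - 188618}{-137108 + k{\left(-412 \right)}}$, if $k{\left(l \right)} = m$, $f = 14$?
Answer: $- \frac{56927}{137006} \approx -0.41551$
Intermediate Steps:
$m = 102$ ($m = \left(-11\right) \left(-8\right) + 14 = 88 + 14 = 102$)
$k{\left(l \right)} = 102$
$\frac{245545 - 188618}{-137108 + k{\left(-412 \right)}} = \frac{245545 - 188618}{-137108 + 102} = \frac{56927}{-137006} = 56927 \left(- \frac{1}{137006}\right) = - \frac{56927}{137006}$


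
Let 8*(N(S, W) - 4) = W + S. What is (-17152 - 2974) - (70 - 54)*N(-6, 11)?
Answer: -20200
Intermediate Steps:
N(S, W) = 4 + S/8 + W/8 (N(S, W) = 4 + (W + S)/8 = 4 + (S + W)/8 = 4 + (S/8 + W/8) = 4 + S/8 + W/8)
(-17152 - 2974) - (70 - 54)*N(-6, 11) = (-17152 - 2974) - (70 - 54)*(4 + (1/8)*(-6) + (1/8)*11) = -20126 - 16*(4 - 3/4 + 11/8) = -20126 - 16*37/8 = -20126 - 1*74 = -20126 - 74 = -20200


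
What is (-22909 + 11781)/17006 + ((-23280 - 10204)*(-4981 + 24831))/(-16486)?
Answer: 2825745072048/70090229 ≈ 40316.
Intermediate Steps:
(-22909 + 11781)/17006 + ((-23280 - 10204)*(-4981 + 24831))/(-16486) = -11128*1/17006 - 33484*19850*(-1/16486) = -5564/8503 - 664657400*(-1/16486) = -5564/8503 + 332328700/8243 = 2825745072048/70090229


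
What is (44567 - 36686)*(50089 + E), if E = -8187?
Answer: 330229662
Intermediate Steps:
(44567 - 36686)*(50089 + E) = (44567 - 36686)*(50089 - 8187) = 7881*41902 = 330229662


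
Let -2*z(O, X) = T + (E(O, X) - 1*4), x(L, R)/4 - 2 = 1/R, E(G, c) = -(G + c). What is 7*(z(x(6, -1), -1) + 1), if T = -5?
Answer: 49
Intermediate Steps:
E(G, c) = -G - c
x(L, R) = 8 + 4/R
z(O, X) = 9/2 + O/2 + X/2 (z(O, X) = -(-5 + ((-O - X) - 1*4))/2 = -(-5 + ((-O - X) - 4))/2 = -(-5 + (-4 - O - X))/2 = -(-9 - O - X)/2 = 9/2 + O/2 + X/2)
7*(z(x(6, -1), -1) + 1) = 7*((9/2 + (8 + 4/(-1))/2 + (½)*(-1)) + 1) = 7*((9/2 + (8 + 4*(-1))/2 - ½) + 1) = 7*((9/2 + (8 - 4)/2 - ½) + 1) = 7*((9/2 + (½)*4 - ½) + 1) = 7*((9/2 + 2 - ½) + 1) = 7*(6 + 1) = 7*7 = 49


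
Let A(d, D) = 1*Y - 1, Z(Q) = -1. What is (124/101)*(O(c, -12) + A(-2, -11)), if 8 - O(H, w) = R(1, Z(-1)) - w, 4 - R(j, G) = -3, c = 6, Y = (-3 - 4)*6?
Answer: -6696/101 ≈ -66.297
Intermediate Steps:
Y = -42 (Y = -7*6 = -42)
R(j, G) = 7 (R(j, G) = 4 - 1*(-3) = 4 + 3 = 7)
A(d, D) = -43 (A(d, D) = 1*(-42) - 1 = -42 - 1 = -43)
O(H, w) = 1 + w (O(H, w) = 8 - (7 - w) = 8 + (-7 + w) = 1 + w)
(124/101)*(O(c, -12) + A(-2, -11)) = (124/101)*((1 - 12) - 43) = (124*(1/101))*(-11 - 43) = (124/101)*(-54) = -6696/101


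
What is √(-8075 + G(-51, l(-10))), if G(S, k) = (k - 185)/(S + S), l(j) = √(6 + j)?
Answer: √(-83993430 - 204*I)/102 ≈ 0.00010911 - 89.851*I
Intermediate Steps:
G(S, k) = (-185 + k)/(2*S) (G(S, k) = (-185 + k)/((2*S)) = (-185 + k)*(1/(2*S)) = (-185 + k)/(2*S))
√(-8075 + G(-51, l(-10))) = √(-8075 + (½)*(-185 + √(6 - 10))/(-51)) = √(-8075 + (½)*(-1/51)*(-185 + √(-4))) = √(-8075 + (½)*(-1/51)*(-185 + 2*I)) = √(-8075 + (185/102 - I/51)) = √(-823465/102 - I/51)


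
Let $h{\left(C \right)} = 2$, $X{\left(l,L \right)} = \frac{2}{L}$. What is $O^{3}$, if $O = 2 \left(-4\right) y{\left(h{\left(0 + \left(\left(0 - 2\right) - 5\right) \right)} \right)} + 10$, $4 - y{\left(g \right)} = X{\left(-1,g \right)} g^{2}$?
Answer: $1000$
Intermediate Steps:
$y{\left(g \right)} = 4 - 2 g$ ($y{\left(g \right)} = 4 - \frac{2}{g} g^{2} = 4 - 2 g$)
$O = 10$ ($O = 2 \left(-4\right) \left(4 - 4\right) + 10 = - 8 \left(4 - 4\right) + 10 = \left(-8\right) 0 + 10 = 0 + 10 = 10$)
$O^{3} = 10^{3} = 1000$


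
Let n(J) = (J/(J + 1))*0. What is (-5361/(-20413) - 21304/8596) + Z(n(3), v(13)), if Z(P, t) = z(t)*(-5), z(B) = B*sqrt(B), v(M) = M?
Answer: -97198849/43867537 - 65*sqrt(13) ≈ -236.58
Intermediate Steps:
n(J) = 0 (n(J) = (J/(1 + J))*0 = 0)
z(B) = B**(3/2)
Z(P, t) = -5*t**(3/2) (Z(P, t) = t**(3/2)*(-5) = -5*t**(3/2))
(-5361/(-20413) - 21304/8596) + Z(n(3), v(13)) = (-5361/(-20413) - 21304/8596) - 65*sqrt(13) = (-5361*(-1/20413) - 21304*1/8596) - 65*sqrt(13) = (5361/20413 - 5326/2149) - 65*sqrt(13) = -97198849/43867537 - 65*sqrt(13)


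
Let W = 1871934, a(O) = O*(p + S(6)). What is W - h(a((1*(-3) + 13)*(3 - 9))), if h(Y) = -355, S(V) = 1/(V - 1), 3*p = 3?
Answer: 1872289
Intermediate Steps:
p = 1 (p = (1/3)*3 = 1)
S(V) = 1/(-1 + V)
a(O) = 6*O/5 (a(O) = O*(1 + 1/(-1 + 6)) = O*(1 + 1/5) = O*(6/5) = 6*O/5)
W - h(a((1*(-3) + 13)*(3 - 9))) = 1871934 - 1*(-355) = 1871934 + 355 = 1872289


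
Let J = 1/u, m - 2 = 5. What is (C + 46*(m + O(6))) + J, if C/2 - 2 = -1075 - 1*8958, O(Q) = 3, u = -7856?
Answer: -153993313/7856 ≈ -19602.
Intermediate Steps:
m = 7 (m = 2 + 5 = 7)
C = -20062 (C = 4 + 2*(-1075 - 1*8958) = 4 + 2*(-1075 - 8958) = 4 + 2*(-10033) = 4 - 20066 = -20062)
J = -1/7856 (J = 1/(-7856) = -1/7856 ≈ -0.00012729)
(C + 46*(m + O(6))) + J = (-20062 + 46*(7 + 3)) - 1/7856 = (-20062 + 46*10) - 1/7856 = (-20062 + 460) - 1/7856 = -19602 - 1/7856 = -153993313/7856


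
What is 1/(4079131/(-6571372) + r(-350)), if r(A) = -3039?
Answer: -6571372/19974478639 ≈ -0.00032899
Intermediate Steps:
1/(4079131/(-6571372) + r(-350)) = 1/(4079131/(-6571372) - 3039) = 1/(4079131*(-1/6571372) - 3039) = 1/(-4079131/6571372 - 3039) = 1/(-19974478639/6571372) = -6571372/19974478639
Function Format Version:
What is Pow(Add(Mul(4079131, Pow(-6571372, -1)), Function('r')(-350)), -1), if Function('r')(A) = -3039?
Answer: Rational(-6571372, 19974478639) ≈ -0.00032899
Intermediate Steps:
Pow(Add(Mul(4079131, Pow(-6571372, -1)), Function('r')(-350)), -1) = Pow(Add(Mul(4079131, Pow(-6571372, -1)), -3039), -1) = Pow(Add(Mul(4079131, Rational(-1, 6571372)), -3039), -1) = Pow(Add(Rational(-4079131, 6571372), -3039), -1) = Pow(Rational(-19974478639, 6571372), -1) = Rational(-6571372, 19974478639)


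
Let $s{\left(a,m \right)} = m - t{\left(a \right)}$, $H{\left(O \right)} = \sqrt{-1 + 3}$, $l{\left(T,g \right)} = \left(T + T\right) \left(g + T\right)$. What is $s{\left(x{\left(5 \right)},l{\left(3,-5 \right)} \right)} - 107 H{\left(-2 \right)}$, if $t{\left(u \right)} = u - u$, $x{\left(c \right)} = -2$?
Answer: $-12 - 107 \sqrt{2} \approx -163.32$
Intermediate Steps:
$l{\left(T,g \right)} = 2 T \left(T + g\right)$
$t{\left(u \right)} = 0$
$H{\left(O \right)} = \sqrt{2}$
$s{\left(a,m \right)} = m$ ($s{\left(a,m \right)} = m - 0 = m + 0 = m$)
$s{\left(x{\left(5 \right)},l{\left(3,-5 \right)} \right)} - 107 H{\left(-2 \right)} = 2 \cdot 3 \left(3 - 5\right) - 107 \sqrt{2} = 2 \cdot 3 \left(-2\right) - 107 \sqrt{2} = -12 - 107 \sqrt{2}$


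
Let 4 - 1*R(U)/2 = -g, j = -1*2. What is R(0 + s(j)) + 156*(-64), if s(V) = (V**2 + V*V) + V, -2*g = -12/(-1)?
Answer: -9988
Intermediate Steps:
j = -2
g = -6 (g = -(-6)/(-1) = -(-6)*(-1) = -1/2*12 = -6)
s(V) = V + 2*V**2 (s(V) = (V**2 + V**2) + V = 2*V**2 + V = V + 2*V**2)
R(U) = -4 (R(U) = 8 - (-2)*(-6) = 8 - 2*6 = 8 - 12 = -4)
R(0 + s(j)) + 156*(-64) = -4 + 156*(-64) = -4 - 9984 = -9988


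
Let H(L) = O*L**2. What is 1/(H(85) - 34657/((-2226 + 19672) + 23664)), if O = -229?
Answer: -41110/68017557407 ≈ -6.0440e-7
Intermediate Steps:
H(L) = -229*L**2
1/(H(85) - 34657/((-2226 + 19672) + 23664)) = 1/(-229*85**2 - 34657/((-2226 + 19672) + 23664)) = 1/(-229*7225 - 34657/(17446 + 23664)) = 1/(-1654525 - 34657/41110) = 1/(-68017557407/41110) = -41110/68017557407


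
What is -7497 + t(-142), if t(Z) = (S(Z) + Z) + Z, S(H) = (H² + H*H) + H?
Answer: 32405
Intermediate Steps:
S(H) = H + 2*H² (S(H) = (H² + H²) + H = 2*H² + H = H + 2*H²)
t(Z) = 2*Z + Z*(1 + 2*Z) (t(Z) = (Z*(1 + 2*Z) + Z) + Z = (Z + Z*(1 + 2*Z)) + Z = 2*Z + Z*(1 + 2*Z))
-7497 + t(-142) = -7497 - 142*(3 + 2*(-142)) = -7497 - 142*(3 - 284) = -7497 - 142*(-281) = -7497 + 39902 = 32405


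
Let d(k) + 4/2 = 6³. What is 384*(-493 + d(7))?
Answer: -107136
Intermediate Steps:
d(k) = 214 (d(k) = -2 + 6³ = -2 + 216 = 214)
384*(-493 + d(7)) = 384*(-493 + 214) = 384*(-279) = -107136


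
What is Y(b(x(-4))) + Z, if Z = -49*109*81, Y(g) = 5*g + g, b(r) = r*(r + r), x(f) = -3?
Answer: -432513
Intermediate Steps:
b(r) = 2*r² (b(r) = r*(2*r) = 2*r²)
Y(g) = 6*g
Z = -432621 (Z = -5341*81 = -432621)
Y(b(x(-4))) + Z = 6*(2*(-3)²) - 432621 = 6*(2*9) - 432621 = 6*18 - 432621 = 108 - 432621 = -432513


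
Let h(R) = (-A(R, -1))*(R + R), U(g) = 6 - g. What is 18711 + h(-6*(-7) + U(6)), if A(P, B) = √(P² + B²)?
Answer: 18711 - 84*√1765 ≈ 15182.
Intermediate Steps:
A(P, B) = √(B² + P²)
h(R) = -2*R*√(1 + R²) (h(R) = (-√((-1)² + R²))*(R + R) = (-√(1 + R²))*(2*R) = -2*R*√(1 + R²))
18711 + h(-6*(-7) + U(6)) = 18711 - 2*(-6*(-7) + (6 - 1*6))*√(1 + (-6*(-7) + (6 - 1*6))²) = 18711 - 2*(42 + (6 - 6))*√(1 + (42 + (6 - 6))²) = 18711 - 2*(42 + 0)*√(1 + (42 + 0)²) = 18711 - 2*42*√(1 + 42²) = 18711 - 2*42*√(1 + 1764) = 18711 - 2*42*√1765 = 18711 - 84*√1765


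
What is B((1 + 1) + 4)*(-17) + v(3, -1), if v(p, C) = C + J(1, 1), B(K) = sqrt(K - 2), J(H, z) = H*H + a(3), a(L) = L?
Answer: -31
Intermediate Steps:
J(H, z) = 3 + H**2 (J(H, z) = H*H + 3 = H**2 + 3 = 3 + H**2)
B(K) = sqrt(-2 + K)
v(p, C) = 4 + C (v(p, C) = C + (3 + 1**2) = C + (3 + 1) = C + 4 = 4 + C)
B((1 + 1) + 4)*(-17) + v(3, -1) = sqrt(-2 + ((1 + 1) + 4))*(-17) + (4 - 1) = sqrt(-2 + (2 + 4))*(-17) + 3 = sqrt(-2 + 6)*(-17) + 3 = sqrt(4)*(-17) + 3 = 2*(-17) + 3 = -34 + 3 = -31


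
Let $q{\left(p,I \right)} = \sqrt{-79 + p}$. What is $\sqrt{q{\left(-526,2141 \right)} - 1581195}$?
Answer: $\sqrt{-1581195 + 11 i \sqrt{5}} \approx 0.01 + 1257.5 i$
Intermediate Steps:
$\sqrt{q{\left(-526,2141 \right)} - 1581195} = \sqrt{\sqrt{-79 - 526} - 1581195} = \sqrt{\sqrt{-605} - 1581195} = \sqrt{11 i \sqrt{5} - 1581195} = \sqrt{-1581195 + 11 i \sqrt{5}}$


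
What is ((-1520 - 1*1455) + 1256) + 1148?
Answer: -571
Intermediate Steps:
((-1520 - 1*1455) + 1256) + 1148 = ((-1520 - 1455) + 1256) + 1148 = (-2975 + 1256) + 1148 = -1719 + 1148 = -571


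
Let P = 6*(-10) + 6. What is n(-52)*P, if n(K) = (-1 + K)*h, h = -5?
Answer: -14310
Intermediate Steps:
P = -54 (P = -60 + 6 = -54)
n(K) = 5 - 5*K (n(K) = (-1 + K)*(-5) = 5 - 5*K)
n(-52)*P = (5 - 5*(-52))*(-54) = (5 + 260)*(-54) = 265*(-54) = -14310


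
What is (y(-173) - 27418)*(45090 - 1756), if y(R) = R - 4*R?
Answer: -1165641266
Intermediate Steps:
y(R) = -3*R
(y(-173) - 27418)*(45090 - 1756) = (-3*(-173) - 27418)*(45090 - 1756) = (519 - 27418)*43334 = -26899*43334 = -1165641266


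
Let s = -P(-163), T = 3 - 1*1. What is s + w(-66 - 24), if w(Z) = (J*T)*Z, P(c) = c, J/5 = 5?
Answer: -4337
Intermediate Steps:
J = 25 (J = 5*5 = 25)
T = 2 (T = 3 - 1 = 2)
w(Z) = 50*Z (w(Z) = (25*2)*Z = 50*Z)
s = 163 (s = -1*(-163) = 163)
s + w(-66 - 24) = 163 + 50*(-66 - 24) = 163 + 50*(-90) = 163 - 4500 = -4337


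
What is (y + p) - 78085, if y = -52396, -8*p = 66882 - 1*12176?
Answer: -549277/4 ≈ -1.3732e+5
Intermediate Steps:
p = -27353/4 (p = -(66882 - 1*12176)/8 = -(66882 - 12176)/8 = -⅛*54706 = -27353/4 ≈ -6838.3)
(y + p) - 78085 = (-52396 - 27353/4) - 78085 = -236937/4 - 78085 = -549277/4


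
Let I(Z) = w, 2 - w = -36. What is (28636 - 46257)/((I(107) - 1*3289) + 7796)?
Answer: -17621/4545 ≈ -3.8770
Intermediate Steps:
w = 38 (w = 2 - 1*(-36) = 2 + 36 = 38)
I(Z) = 38
(28636 - 46257)/((I(107) - 1*3289) + 7796) = (28636 - 46257)/((38 - 1*3289) + 7796) = -17621/((38 - 3289) + 7796) = -17621/(-3251 + 7796) = -17621/4545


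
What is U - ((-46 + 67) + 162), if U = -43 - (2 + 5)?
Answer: -233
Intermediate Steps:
U = -50 (U = -43 - 1*7 = -43 - 7 = -50)
U - ((-46 + 67) + 162) = -50 - ((-46 + 67) + 162) = -50 - (21 + 162) = -50 - 1*183 = -50 - 183 = -233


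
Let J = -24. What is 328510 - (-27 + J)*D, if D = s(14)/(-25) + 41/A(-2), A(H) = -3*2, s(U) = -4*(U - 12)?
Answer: 16408891/50 ≈ 3.2818e+5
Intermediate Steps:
s(U) = 48 - 4*U (s(U) = -4*(-12 + U) = 48 - 4*U)
A(H) = -6
D = -977/150 (D = (48 - 4*14)/(-25) + 41/(-6) = (48 - 56)*(-1/25) + 41*(-⅙) = -8*(-1/25) - 41/6 = 8/25 - 41/6 = -977/150 ≈ -6.5133)
328510 - (-27 + J)*D = 328510 - (-27 - 24)*(-977)/150 = 328510 - (-51)*(-977)/150 = 328510 - 1*16609/50 = 328510 - 16609/50 = 16408891/50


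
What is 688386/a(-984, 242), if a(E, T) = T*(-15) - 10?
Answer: -344193/1820 ≈ -189.12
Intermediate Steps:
a(E, T) = -10 - 15*T (a(E, T) = -15*T - 10 = -10 - 15*T)
688386/a(-984, 242) = 688386/(-10 - 15*242) = 688386/(-10 - 3630) = 688386/(-3640) = 688386*(-1/3640) = -344193/1820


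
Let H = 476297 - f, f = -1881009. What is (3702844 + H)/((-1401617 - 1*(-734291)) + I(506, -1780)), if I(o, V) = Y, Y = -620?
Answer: -3030075/333973 ≈ -9.0728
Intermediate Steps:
H = 2357306 (H = 476297 - 1*(-1881009) = 476297 + 1881009 = 2357306)
I(o, V) = -620
(3702844 + H)/((-1401617 - 1*(-734291)) + I(506, -1780)) = (3702844 + 2357306)/((-1401617 - 1*(-734291)) - 620) = 6060150/((-1401617 + 734291) - 620) = 6060150/(-667326 - 620) = 6060150/(-667946) = 6060150*(-1/667946) = -3030075/333973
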